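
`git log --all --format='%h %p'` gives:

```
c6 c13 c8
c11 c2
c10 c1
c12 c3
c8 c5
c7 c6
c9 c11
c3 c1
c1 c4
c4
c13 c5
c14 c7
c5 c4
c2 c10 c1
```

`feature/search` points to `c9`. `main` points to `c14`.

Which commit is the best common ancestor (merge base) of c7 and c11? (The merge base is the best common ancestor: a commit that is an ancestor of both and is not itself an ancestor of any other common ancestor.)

Ancestors of c7: {c13, c4, c5, c6, c7, c8}.
Ancestors of c11: {c1, c10, c11, c2, c4}.
Common ancestors: {c4}.
The only common ancestor is c4, so it is the merge base.

c4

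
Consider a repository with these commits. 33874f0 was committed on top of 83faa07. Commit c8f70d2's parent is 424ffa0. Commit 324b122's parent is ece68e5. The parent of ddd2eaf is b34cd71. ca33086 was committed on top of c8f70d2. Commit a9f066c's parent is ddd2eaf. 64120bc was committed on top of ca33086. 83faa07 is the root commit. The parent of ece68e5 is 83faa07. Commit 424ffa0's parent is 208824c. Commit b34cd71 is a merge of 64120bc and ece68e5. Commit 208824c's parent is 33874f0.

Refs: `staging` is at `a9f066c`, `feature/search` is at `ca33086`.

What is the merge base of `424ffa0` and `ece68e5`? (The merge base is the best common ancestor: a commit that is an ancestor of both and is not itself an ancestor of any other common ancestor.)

83faa07

Ancestors of 424ffa0: {208824c, 33874f0, 424ffa0, 83faa07}.
Ancestors of ece68e5: {83faa07, ece68e5}.
Common ancestors: {83faa07}.
The only common ancestor is 83faa07, so it is the merge base.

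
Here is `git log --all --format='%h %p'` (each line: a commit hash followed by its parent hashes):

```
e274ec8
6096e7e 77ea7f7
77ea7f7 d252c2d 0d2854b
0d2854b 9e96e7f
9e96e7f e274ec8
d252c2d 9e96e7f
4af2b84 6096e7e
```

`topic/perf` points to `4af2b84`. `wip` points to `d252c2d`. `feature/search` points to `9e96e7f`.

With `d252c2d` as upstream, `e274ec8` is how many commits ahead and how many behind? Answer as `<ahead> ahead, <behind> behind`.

0 ahead, 2 behind

Reachable from e274ec8: {e274ec8}.
Reachable from d252c2d: {9e96e7f, d252c2d, e274ec8}.
Only in e274ec8's history (ahead): {} — 0.
Only in d252c2d's history (behind): {9e96e7f, d252c2d} — 2.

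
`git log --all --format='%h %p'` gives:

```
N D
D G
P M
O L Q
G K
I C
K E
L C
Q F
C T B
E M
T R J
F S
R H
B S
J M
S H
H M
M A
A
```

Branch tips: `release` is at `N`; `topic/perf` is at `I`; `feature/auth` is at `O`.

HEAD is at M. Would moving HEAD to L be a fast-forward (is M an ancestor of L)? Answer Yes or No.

Yes

A fast-forward from M to L is possible iff M is an ancestor of L.
Ancestors of L: {A, B, C, H, J, L, M, R, S, T}.
M is among them, so fast-forward is possible.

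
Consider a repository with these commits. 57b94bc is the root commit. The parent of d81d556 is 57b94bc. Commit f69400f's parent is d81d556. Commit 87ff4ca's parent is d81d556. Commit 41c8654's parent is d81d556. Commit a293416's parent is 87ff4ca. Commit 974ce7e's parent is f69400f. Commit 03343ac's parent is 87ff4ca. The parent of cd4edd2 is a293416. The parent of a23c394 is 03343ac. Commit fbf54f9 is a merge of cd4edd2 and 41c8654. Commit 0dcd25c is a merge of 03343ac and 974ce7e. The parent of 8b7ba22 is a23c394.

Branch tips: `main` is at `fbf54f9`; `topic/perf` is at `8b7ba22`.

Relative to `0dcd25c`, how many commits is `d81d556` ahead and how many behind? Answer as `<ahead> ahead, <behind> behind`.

Reachable from d81d556: {57b94bc, d81d556}.
Reachable from 0dcd25c: {03343ac, 0dcd25c, 57b94bc, 87ff4ca, 974ce7e, d81d556, f69400f}.
Only in d81d556's history (ahead): {} — 0.
Only in 0dcd25c's history (behind): {03343ac, 0dcd25c, 87ff4ca, 974ce7e, f69400f} — 5.

0 ahead, 5 behind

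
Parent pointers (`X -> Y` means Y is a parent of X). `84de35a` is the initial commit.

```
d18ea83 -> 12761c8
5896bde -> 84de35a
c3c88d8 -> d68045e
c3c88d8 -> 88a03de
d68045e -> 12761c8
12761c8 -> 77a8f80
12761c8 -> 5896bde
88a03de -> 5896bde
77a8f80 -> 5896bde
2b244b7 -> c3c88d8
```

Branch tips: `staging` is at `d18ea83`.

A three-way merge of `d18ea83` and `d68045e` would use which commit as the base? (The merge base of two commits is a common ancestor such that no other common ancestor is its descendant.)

Ancestors of d18ea83: {12761c8, 5896bde, 77a8f80, 84de35a, d18ea83}.
Ancestors of d68045e: {12761c8, 5896bde, 77a8f80, 84de35a, d68045e}.
Common ancestors: {12761c8, 5896bde, 77a8f80, 84de35a}.
Among these, 12761c8 is not an ancestor of any other common ancestor — it is the merge base.

12761c8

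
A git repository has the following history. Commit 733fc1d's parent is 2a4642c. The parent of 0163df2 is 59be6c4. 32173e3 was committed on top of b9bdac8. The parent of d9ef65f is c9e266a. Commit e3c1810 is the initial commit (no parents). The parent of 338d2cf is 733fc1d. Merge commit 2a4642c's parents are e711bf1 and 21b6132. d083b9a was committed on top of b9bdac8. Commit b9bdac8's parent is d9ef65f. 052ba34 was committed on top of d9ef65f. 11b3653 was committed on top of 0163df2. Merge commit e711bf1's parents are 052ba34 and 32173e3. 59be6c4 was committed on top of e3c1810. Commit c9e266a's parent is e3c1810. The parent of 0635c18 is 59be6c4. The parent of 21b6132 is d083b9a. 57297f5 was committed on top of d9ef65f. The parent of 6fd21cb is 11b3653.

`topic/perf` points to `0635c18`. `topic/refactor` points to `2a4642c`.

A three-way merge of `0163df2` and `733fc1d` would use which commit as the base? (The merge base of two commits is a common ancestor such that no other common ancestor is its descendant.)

e3c1810

Ancestors of 0163df2: {0163df2, 59be6c4, e3c1810}.
Ancestors of 733fc1d: {052ba34, 21b6132, 2a4642c, 32173e3, 733fc1d, b9bdac8, c9e266a, d083b9a, d9ef65f, e3c1810, e711bf1}.
Common ancestors: {e3c1810}.
The only common ancestor is e3c1810, so it is the merge base.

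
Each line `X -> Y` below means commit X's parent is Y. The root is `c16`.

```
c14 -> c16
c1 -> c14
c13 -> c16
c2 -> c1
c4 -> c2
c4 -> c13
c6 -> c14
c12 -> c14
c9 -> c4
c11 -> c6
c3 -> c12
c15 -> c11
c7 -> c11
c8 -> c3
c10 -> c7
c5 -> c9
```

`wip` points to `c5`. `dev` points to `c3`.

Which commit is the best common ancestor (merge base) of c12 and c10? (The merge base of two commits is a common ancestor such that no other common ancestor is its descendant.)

c14

Ancestors of c12: {c12, c14, c16}.
Ancestors of c10: {c10, c11, c14, c16, c6, c7}.
Common ancestors: {c14, c16}.
Among these, c14 is not an ancestor of any other common ancestor — it is the merge base.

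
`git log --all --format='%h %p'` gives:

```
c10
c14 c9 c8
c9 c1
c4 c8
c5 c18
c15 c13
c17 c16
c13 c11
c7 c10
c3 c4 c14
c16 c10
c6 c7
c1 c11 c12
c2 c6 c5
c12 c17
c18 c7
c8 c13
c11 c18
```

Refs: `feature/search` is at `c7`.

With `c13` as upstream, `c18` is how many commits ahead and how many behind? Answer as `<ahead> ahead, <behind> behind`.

Reachable from c18: {c10, c18, c7}.
Reachable from c13: {c10, c11, c13, c18, c7}.
Only in c18's history (ahead): {} — 0.
Only in c13's history (behind): {c11, c13} — 2.

0 ahead, 2 behind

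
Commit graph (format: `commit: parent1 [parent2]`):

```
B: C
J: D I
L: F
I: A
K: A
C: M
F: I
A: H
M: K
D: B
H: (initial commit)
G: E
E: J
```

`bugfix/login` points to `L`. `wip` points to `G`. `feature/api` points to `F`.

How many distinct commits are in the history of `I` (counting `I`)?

3

Walking parent pointers from I: reachable set = {A, H, I}.
That is 3 commits.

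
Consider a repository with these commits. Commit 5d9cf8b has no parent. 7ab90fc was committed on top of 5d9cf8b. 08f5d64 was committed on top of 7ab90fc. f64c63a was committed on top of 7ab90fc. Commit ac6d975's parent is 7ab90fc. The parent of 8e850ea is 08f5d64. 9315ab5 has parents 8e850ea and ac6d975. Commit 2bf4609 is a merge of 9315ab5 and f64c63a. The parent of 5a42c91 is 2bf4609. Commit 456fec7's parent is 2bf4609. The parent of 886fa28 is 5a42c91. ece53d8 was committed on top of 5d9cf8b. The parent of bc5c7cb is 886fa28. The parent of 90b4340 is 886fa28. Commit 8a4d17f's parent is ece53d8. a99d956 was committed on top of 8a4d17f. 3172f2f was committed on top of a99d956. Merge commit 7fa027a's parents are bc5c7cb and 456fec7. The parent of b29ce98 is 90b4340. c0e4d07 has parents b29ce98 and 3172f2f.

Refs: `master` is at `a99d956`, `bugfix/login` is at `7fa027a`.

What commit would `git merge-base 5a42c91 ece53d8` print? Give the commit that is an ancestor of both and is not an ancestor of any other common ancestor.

Ancestors of 5a42c91: {08f5d64, 2bf4609, 5a42c91, 5d9cf8b, 7ab90fc, 8e850ea, 9315ab5, ac6d975, f64c63a}.
Ancestors of ece53d8: {5d9cf8b, ece53d8}.
Common ancestors: {5d9cf8b}.
The only common ancestor is 5d9cf8b, so it is the merge base.

5d9cf8b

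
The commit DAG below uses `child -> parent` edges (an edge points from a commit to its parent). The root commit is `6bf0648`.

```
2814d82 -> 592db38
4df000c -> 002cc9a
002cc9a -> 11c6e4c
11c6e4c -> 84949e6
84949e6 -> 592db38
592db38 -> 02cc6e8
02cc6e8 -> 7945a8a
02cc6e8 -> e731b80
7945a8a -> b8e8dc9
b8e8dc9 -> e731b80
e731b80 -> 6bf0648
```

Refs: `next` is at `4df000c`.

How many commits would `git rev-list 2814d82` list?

7

Walking parent pointers from 2814d82: reachable set = {02cc6e8, 2814d82, 592db38, 6bf0648, 7945a8a, b8e8dc9, e731b80}.
That is 7 commits.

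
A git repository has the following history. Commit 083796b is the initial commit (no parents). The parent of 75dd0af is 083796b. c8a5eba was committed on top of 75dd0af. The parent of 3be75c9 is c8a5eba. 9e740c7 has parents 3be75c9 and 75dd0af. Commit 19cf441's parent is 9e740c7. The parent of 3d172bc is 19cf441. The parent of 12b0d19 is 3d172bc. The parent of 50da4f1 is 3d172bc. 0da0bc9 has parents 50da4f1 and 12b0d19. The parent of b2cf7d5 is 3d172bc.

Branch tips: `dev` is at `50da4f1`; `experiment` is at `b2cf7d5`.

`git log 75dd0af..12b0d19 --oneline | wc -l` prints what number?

6

Reachable from 12b0d19: {083796b, 12b0d19, 19cf441, 3be75c9, 3d172bc, 75dd0af, 9e740c7, c8a5eba}.
Reachable from 75dd0af: {083796b, 75dd0af}.
In 12b0d19's history but not 75dd0af's: {12b0d19, 19cf441, 3be75c9, 3d172bc, 9e740c7, c8a5eba} — 6 commits.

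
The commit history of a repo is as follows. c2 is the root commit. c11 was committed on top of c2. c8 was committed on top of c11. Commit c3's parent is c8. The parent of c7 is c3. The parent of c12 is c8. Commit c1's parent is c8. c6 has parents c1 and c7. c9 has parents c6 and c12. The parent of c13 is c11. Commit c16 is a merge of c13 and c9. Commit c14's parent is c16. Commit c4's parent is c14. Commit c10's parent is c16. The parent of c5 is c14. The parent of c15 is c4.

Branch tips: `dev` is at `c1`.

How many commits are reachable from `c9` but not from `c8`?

Reachable from c9: {c1, c11, c12, c2, c3, c6, c7, c8, c9}.
Reachable from c8: {c11, c2, c8}.
In c9's history but not c8's: {c1, c12, c3, c6, c7, c9} — 6 commits.

6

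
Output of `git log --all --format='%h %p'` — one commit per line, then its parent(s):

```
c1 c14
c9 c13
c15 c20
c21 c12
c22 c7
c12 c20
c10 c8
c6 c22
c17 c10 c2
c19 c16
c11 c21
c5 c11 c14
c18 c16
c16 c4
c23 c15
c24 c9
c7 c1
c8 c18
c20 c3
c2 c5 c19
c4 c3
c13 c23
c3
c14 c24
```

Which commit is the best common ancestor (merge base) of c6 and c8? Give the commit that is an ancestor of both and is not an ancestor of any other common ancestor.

Ancestors of c6: {c1, c13, c14, c15, c20, c22, c23, c24, c3, c6, c7, c9}.
Ancestors of c8: {c16, c18, c3, c4, c8}.
Common ancestors: {c3}.
The only common ancestor is c3, so it is the merge base.

c3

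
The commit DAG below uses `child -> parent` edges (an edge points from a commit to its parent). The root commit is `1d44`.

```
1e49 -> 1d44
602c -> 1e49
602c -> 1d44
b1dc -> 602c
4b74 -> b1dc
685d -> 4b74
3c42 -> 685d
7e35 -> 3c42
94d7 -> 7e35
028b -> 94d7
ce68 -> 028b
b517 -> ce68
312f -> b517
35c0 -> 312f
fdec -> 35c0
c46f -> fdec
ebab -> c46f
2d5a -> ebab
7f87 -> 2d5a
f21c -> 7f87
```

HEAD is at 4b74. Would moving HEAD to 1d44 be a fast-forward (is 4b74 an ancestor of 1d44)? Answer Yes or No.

A fast-forward from 4b74 to 1d44 is possible iff 4b74 is an ancestor of 1d44.
Ancestors of 1d44: {1d44}.
4b74 is not among them, so fast-forward is not possible.

No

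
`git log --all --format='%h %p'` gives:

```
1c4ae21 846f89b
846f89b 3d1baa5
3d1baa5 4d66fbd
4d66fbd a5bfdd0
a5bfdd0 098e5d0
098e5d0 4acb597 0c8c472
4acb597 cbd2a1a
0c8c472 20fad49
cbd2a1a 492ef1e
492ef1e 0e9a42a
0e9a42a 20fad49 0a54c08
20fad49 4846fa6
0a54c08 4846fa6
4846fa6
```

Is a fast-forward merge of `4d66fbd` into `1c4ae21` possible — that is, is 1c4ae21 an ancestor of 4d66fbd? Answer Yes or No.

No

A fast-forward from 1c4ae21 to 4d66fbd is possible iff 1c4ae21 is an ancestor of 4d66fbd.
Ancestors of 4d66fbd: {098e5d0, 0a54c08, 0c8c472, 0e9a42a, 20fad49, 4846fa6, 492ef1e, 4acb597, 4d66fbd, a5bfdd0, cbd2a1a}.
1c4ae21 is not among them, so fast-forward is not possible.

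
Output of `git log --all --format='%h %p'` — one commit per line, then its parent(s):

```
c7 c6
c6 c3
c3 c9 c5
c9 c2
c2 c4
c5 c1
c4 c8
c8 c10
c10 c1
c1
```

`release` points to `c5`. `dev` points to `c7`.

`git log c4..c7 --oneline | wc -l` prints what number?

6

Reachable from c7: {c1, c10, c2, c3, c4, c5, c6, c7, c8, c9}.
Reachable from c4: {c1, c10, c4, c8}.
In c7's history but not c4's: {c2, c3, c5, c6, c7, c9} — 6 commits.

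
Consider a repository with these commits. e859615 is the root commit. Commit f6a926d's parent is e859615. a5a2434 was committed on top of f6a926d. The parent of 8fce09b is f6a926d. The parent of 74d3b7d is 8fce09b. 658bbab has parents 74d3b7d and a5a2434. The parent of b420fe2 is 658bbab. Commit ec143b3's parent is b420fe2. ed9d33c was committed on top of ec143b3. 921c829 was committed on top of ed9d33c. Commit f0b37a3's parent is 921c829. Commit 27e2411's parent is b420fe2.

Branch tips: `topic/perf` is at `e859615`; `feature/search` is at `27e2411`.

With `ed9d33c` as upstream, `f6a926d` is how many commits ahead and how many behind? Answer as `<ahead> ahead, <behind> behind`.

Reachable from f6a926d: {e859615, f6a926d}.
Reachable from ed9d33c: {658bbab, 74d3b7d, 8fce09b, a5a2434, b420fe2, e859615, ec143b3, ed9d33c, f6a926d}.
Only in f6a926d's history (ahead): {} — 0.
Only in ed9d33c's history (behind): {658bbab, 74d3b7d, 8fce09b, a5a2434, b420fe2, ec143b3, ed9d33c} — 7.

0 ahead, 7 behind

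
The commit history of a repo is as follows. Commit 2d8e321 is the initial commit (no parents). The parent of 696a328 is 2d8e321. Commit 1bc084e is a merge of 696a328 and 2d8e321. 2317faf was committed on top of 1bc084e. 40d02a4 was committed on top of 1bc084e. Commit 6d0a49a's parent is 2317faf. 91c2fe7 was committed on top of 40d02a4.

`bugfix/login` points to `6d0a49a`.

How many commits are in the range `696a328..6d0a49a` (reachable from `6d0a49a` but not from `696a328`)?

Reachable from 6d0a49a: {1bc084e, 2317faf, 2d8e321, 696a328, 6d0a49a}.
Reachable from 696a328: {2d8e321, 696a328}.
In 6d0a49a's history but not 696a328's: {1bc084e, 2317faf, 6d0a49a} — 3 commits.

3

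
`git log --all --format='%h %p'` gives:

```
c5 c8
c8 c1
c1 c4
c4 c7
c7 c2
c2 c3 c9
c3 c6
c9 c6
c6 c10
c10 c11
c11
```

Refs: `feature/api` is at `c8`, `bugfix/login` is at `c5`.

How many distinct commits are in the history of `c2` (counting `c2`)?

6

Walking parent pointers from c2: reachable set = {c10, c11, c2, c3, c6, c9}.
That is 6 commits.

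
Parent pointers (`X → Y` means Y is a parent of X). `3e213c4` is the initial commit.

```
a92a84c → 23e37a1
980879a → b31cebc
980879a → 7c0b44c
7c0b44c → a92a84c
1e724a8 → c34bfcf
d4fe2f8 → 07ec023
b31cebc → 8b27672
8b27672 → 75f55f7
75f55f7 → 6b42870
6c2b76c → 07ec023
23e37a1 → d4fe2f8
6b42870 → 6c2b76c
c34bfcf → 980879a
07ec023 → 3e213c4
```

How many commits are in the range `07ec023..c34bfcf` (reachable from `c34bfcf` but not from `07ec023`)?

Reachable from c34bfcf: {07ec023, 23e37a1, 3e213c4, 6b42870, 6c2b76c, 75f55f7, 7c0b44c, 8b27672, 980879a, a92a84c, b31cebc, c34bfcf, d4fe2f8}.
Reachable from 07ec023: {07ec023, 3e213c4}.
In c34bfcf's history but not 07ec023's: {23e37a1, 6b42870, 6c2b76c, 75f55f7, 7c0b44c, 8b27672, 980879a, a92a84c, b31cebc, c34bfcf, d4fe2f8} — 11 commits.

11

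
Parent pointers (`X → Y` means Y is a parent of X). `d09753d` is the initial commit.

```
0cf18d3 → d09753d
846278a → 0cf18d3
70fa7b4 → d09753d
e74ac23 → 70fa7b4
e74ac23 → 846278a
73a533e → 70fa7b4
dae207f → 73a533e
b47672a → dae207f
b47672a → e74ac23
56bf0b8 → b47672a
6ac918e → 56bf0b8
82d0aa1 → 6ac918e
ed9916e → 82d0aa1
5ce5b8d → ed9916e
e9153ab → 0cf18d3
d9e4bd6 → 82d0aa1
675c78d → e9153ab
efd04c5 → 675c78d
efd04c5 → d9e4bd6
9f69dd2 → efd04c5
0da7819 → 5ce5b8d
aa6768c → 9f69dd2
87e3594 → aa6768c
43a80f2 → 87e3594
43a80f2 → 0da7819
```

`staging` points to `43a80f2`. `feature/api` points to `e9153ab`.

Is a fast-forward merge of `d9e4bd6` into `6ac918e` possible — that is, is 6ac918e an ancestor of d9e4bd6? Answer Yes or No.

A fast-forward from 6ac918e to d9e4bd6 is possible iff 6ac918e is an ancestor of d9e4bd6.
Ancestors of d9e4bd6: {0cf18d3, 56bf0b8, 6ac918e, 70fa7b4, 73a533e, 82d0aa1, 846278a, b47672a, d09753d, d9e4bd6, dae207f, e74ac23}.
6ac918e is among them, so fast-forward is possible.

Yes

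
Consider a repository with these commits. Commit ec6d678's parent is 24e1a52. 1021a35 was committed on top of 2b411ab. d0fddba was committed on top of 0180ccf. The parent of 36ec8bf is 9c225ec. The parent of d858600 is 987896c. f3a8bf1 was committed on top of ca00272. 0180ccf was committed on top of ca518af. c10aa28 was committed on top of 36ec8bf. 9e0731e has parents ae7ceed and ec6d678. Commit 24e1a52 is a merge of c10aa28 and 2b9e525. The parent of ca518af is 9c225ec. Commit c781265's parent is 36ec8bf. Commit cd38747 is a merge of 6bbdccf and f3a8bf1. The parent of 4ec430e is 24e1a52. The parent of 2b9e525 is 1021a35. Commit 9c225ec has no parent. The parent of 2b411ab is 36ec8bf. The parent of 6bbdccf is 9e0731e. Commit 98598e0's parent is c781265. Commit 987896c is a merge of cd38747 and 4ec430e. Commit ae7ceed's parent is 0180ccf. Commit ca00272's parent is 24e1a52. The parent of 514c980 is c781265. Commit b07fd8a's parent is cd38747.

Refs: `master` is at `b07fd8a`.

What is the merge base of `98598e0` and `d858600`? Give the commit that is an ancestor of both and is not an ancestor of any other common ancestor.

Ancestors of 98598e0: {36ec8bf, 98598e0, 9c225ec, c781265}.
Ancestors of d858600: {0180ccf, 1021a35, 24e1a52, 2b411ab, 2b9e525, 36ec8bf, 4ec430e, 6bbdccf, 987896c, 9c225ec, 9e0731e, ae7ceed, c10aa28, ca00272, ca518af, cd38747, d858600, ec6d678, f3a8bf1}.
Common ancestors: {36ec8bf, 9c225ec}.
Among these, 36ec8bf is not an ancestor of any other common ancestor — it is the merge base.

36ec8bf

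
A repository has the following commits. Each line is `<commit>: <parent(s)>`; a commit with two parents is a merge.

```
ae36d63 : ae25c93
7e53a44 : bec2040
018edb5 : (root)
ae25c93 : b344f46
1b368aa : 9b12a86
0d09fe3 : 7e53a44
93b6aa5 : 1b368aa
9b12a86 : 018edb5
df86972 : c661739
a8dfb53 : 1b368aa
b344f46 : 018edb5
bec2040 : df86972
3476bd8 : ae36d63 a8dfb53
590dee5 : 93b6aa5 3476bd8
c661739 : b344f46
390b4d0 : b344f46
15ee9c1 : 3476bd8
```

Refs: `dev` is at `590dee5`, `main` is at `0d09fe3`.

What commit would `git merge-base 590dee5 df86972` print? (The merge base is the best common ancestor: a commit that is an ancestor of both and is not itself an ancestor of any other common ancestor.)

Ancestors of 590dee5: {018edb5, 1b368aa, 3476bd8, 590dee5, 93b6aa5, 9b12a86, a8dfb53, ae25c93, ae36d63, b344f46}.
Ancestors of df86972: {018edb5, b344f46, c661739, df86972}.
Common ancestors: {018edb5, b344f46}.
Among these, b344f46 is not an ancestor of any other common ancestor — it is the merge base.

b344f46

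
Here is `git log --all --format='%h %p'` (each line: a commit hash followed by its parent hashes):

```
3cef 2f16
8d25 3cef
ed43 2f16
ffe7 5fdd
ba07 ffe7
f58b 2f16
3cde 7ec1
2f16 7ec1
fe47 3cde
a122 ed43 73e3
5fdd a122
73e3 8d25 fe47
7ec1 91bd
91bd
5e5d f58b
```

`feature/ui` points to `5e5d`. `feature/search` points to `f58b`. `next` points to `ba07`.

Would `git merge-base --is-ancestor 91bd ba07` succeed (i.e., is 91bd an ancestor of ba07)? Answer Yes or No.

Yes

Ancestors of ba07 (commits reachable by following parents): {2f16, 3cde, 3cef, 5fdd, 73e3, 7ec1, 8d25, 91bd, a122, ba07, ed43, fe47, ffe7}.
91bd is in that set, so it is an ancestor of ba07.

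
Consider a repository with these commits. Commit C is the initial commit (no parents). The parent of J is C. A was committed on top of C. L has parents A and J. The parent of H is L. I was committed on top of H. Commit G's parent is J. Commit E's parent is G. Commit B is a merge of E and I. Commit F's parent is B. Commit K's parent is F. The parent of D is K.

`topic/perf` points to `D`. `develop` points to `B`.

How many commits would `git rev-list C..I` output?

5

Reachable from I: {A, C, H, I, J, L}.
Reachable from C: {C}.
In I's history but not C's: {A, H, I, J, L} — 5 commits.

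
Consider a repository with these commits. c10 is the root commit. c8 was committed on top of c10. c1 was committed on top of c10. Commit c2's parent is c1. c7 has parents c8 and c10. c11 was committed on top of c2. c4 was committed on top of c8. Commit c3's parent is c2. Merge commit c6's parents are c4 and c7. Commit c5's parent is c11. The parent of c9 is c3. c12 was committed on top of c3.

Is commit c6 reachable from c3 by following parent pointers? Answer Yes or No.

No

Ancestors of c3: {c1, c10, c2, c3}.
c6 is not in that set, so it is not an ancestor of c3.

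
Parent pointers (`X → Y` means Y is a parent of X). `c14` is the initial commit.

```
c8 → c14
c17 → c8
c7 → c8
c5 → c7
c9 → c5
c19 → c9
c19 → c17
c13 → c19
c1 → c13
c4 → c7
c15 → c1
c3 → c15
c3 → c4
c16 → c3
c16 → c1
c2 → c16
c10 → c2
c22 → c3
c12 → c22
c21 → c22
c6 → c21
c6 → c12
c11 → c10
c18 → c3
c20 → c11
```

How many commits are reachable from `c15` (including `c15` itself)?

10

Walking parent pointers from c15: reachable set = {c1, c13, c14, c15, c17, c19, c5, c7, c8, c9}.
That is 10 commits.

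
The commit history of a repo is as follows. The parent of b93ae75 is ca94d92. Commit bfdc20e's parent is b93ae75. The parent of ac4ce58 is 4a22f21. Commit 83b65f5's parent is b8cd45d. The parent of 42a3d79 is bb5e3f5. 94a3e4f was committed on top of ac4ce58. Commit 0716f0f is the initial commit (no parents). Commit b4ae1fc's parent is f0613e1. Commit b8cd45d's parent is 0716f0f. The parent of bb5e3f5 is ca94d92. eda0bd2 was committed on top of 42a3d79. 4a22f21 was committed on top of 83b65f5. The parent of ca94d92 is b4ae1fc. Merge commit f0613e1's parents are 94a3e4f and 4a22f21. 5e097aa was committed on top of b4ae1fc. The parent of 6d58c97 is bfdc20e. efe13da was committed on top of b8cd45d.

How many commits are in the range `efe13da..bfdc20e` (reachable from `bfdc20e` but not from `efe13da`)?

Reachable from bfdc20e: {0716f0f, 4a22f21, 83b65f5, 94a3e4f, ac4ce58, b4ae1fc, b8cd45d, b93ae75, bfdc20e, ca94d92, f0613e1}.
Reachable from efe13da: {0716f0f, b8cd45d, efe13da}.
In bfdc20e's history but not efe13da's: {4a22f21, 83b65f5, 94a3e4f, ac4ce58, b4ae1fc, b93ae75, bfdc20e, ca94d92, f0613e1} — 9 commits.

9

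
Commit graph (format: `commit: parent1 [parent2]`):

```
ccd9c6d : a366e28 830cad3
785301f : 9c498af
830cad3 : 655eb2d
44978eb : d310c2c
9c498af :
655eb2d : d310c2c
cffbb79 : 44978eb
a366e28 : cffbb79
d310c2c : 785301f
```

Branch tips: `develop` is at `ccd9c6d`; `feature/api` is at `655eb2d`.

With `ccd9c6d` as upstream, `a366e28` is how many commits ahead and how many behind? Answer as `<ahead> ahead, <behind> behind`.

0 ahead, 3 behind

Reachable from a366e28: {44978eb, 785301f, 9c498af, a366e28, cffbb79, d310c2c}.
Reachable from ccd9c6d: {44978eb, 655eb2d, 785301f, 830cad3, 9c498af, a366e28, ccd9c6d, cffbb79, d310c2c}.
Only in a366e28's history (ahead): {} — 0.
Only in ccd9c6d's history (behind): {655eb2d, 830cad3, ccd9c6d} — 3.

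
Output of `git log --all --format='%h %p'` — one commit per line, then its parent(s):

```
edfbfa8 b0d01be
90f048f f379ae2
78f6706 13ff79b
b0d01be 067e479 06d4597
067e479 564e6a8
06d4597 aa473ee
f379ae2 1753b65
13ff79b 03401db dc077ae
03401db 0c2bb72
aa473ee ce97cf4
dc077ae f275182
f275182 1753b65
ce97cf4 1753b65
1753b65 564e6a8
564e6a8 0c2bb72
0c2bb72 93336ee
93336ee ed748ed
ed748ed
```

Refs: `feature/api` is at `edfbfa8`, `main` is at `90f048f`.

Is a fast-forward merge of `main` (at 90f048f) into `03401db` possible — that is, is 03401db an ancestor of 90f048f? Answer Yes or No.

No

A fast-forward from 03401db to 90f048f is possible iff 03401db is an ancestor of 90f048f.
Ancestors of 90f048f: {0c2bb72, 1753b65, 564e6a8, 90f048f, 93336ee, ed748ed, f379ae2}.
03401db is not among them, so fast-forward is not possible.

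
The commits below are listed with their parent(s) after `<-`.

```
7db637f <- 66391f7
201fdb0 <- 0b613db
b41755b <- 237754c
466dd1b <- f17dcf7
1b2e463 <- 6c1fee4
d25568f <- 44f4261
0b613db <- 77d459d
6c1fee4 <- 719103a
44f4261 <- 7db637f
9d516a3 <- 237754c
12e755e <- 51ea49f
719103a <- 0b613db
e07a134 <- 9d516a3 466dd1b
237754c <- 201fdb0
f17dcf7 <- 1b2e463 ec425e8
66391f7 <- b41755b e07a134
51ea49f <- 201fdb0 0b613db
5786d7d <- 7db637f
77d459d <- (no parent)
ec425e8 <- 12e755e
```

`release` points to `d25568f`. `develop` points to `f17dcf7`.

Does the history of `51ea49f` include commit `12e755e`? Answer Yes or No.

No

Ancestors of 51ea49f: {0b613db, 201fdb0, 51ea49f, 77d459d}.
12e755e is not in that set, so it is not an ancestor of 51ea49f.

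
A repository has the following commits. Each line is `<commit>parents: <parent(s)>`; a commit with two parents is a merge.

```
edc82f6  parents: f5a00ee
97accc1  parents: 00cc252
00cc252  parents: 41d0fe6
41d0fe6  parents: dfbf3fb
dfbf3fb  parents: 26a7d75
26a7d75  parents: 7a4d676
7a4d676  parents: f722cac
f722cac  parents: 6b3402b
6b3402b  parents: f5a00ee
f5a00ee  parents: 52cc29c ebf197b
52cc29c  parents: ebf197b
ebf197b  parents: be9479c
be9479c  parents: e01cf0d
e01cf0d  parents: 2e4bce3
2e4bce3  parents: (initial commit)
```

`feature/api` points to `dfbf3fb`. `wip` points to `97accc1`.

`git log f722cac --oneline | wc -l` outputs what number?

Walking parent pointers from f722cac: reachable set = {2e4bce3, 52cc29c, 6b3402b, be9479c, e01cf0d, ebf197b, f5a00ee, f722cac}.
That is 8 commits.

8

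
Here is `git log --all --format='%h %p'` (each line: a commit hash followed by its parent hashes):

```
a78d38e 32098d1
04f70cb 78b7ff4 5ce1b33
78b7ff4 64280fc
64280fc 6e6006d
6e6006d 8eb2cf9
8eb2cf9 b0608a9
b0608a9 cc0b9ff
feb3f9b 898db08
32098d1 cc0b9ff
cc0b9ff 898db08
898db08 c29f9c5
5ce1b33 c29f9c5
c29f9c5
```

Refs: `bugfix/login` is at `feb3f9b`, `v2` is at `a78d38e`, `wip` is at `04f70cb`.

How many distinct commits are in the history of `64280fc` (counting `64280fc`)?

Walking parent pointers from 64280fc: reachable set = {64280fc, 6e6006d, 898db08, 8eb2cf9, b0608a9, c29f9c5, cc0b9ff}.
That is 7 commits.

7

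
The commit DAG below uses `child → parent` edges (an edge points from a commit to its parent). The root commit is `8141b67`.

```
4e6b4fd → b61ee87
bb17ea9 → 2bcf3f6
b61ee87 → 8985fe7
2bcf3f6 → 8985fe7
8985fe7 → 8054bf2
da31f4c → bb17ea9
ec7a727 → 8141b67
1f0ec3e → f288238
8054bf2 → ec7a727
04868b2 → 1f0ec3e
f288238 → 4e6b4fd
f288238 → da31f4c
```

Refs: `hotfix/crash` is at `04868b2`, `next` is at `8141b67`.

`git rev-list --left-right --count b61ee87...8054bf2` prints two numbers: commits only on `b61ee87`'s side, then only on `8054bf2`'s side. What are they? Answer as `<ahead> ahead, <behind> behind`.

2 ahead, 0 behind

Reachable from b61ee87: {8054bf2, 8141b67, 8985fe7, b61ee87, ec7a727}.
Reachable from 8054bf2: {8054bf2, 8141b67, ec7a727}.
Only in b61ee87's history (ahead): {8985fe7, b61ee87} — 2.
Only in 8054bf2's history (behind): {} — 0.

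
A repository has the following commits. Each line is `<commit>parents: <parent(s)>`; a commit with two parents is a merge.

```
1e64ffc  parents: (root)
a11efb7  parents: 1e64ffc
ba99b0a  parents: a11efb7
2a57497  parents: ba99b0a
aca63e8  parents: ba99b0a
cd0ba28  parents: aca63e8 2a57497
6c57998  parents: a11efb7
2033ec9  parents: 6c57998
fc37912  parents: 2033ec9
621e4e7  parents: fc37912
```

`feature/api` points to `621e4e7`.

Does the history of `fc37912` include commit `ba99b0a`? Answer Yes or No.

No

Ancestors of fc37912: {1e64ffc, 2033ec9, 6c57998, a11efb7, fc37912}.
ba99b0a is not in that set, so it is not an ancestor of fc37912.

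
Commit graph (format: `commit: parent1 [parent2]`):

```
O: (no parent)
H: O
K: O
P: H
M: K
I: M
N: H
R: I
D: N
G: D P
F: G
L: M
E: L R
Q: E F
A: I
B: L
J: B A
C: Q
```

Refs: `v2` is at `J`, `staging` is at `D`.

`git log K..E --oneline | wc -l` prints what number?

5

Reachable from E: {E, I, K, L, M, O, R}.
Reachable from K: {K, O}.
In E's history but not K's: {E, I, L, M, R} — 5 commits.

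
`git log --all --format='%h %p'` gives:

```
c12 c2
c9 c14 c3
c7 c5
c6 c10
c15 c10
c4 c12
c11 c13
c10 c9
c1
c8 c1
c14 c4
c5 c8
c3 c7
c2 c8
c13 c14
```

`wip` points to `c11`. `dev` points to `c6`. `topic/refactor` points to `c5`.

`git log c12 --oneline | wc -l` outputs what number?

Walking parent pointers from c12: reachable set = {c1, c12, c2, c8}.
That is 4 commits.

4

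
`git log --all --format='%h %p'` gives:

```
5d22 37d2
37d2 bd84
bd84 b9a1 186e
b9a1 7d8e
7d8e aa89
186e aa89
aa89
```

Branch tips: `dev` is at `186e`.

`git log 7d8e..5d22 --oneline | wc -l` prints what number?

Reachable from 5d22: {186e, 37d2, 5d22, 7d8e, aa89, b9a1, bd84}.
Reachable from 7d8e: {7d8e, aa89}.
In 5d22's history but not 7d8e's: {186e, 37d2, 5d22, b9a1, bd84} — 5 commits.

5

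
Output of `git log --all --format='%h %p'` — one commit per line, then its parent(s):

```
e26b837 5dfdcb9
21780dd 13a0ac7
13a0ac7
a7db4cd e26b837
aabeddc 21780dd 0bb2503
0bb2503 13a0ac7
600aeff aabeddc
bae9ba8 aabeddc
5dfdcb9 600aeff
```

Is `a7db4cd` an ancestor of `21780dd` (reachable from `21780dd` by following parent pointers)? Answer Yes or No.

Ancestors of 21780dd: {13a0ac7, 21780dd}.
a7db4cd is not in that set, so it is not an ancestor of 21780dd.

No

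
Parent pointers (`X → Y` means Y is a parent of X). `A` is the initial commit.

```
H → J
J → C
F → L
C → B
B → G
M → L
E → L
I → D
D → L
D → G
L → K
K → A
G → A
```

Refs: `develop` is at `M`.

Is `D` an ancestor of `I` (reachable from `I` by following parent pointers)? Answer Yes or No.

Yes

Ancestors of I (commits reachable by following parents): {A, D, G, I, K, L}.
D is in that set, so it is an ancestor of I.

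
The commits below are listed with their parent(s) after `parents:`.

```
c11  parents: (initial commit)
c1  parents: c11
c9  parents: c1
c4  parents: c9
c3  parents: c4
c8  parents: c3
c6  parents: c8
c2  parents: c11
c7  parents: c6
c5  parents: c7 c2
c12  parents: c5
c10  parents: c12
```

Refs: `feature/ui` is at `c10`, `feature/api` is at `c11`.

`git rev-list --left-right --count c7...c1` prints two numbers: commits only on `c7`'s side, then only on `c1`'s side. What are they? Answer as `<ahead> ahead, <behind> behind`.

Reachable from c7: {c1, c11, c3, c4, c6, c7, c8, c9}.
Reachable from c1: {c1, c11}.
Only in c7's history (ahead): {c3, c4, c6, c7, c8, c9} — 6.
Only in c1's history (behind): {} — 0.

6 ahead, 0 behind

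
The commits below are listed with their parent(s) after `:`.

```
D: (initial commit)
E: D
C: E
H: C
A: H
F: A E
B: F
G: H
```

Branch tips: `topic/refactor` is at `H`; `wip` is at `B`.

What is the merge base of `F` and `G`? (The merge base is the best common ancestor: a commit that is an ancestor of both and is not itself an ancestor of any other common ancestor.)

Ancestors of F: {A, C, D, E, F, H}.
Ancestors of G: {C, D, E, G, H}.
Common ancestors: {C, D, E, H}.
Among these, H is not an ancestor of any other common ancestor — it is the merge base.

H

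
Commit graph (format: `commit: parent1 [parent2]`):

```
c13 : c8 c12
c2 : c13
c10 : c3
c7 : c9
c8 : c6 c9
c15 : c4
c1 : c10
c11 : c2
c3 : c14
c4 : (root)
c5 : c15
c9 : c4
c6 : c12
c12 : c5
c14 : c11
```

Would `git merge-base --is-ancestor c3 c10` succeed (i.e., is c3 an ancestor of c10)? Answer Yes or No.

Ancestors of c10 (commits reachable by following parents): {c10, c11, c12, c13, c14, c15, c2, c3, c4, c5, c6, c8, c9}.
c3 is in that set, so it is an ancestor of c10.

Yes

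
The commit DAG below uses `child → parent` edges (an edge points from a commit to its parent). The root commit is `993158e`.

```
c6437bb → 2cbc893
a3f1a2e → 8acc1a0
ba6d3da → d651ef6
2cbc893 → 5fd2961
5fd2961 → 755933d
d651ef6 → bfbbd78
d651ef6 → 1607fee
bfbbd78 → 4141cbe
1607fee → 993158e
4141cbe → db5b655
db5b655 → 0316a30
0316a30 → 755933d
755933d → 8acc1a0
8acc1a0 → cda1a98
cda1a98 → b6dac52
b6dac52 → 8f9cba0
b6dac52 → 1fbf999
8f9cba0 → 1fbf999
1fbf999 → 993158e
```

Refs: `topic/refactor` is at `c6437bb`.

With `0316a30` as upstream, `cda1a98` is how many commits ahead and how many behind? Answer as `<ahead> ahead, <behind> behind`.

0 ahead, 3 behind

Reachable from cda1a98: {1fbf999, 8f9cba0, 993158e, b6dac52, cda1a98}.
Reachable from 0316a30: {0316a30, 1fbf999, 755933d, 8acc1a0, 8f9cba0, 993158e, b6dac52, cda1a98}.
Only in cda1a98's history (ahead): {} — 0.
Only in 0316a30's history (behind): {0316a30, 755933d, 8acc1a0} — 3.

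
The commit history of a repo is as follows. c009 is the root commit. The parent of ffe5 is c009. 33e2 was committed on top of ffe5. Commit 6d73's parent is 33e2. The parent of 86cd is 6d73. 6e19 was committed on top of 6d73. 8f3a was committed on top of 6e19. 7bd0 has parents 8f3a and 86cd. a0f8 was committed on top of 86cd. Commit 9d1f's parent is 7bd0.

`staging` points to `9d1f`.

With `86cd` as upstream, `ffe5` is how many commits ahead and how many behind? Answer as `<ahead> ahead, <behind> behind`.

0 ahead, 3 behind

Reachable from ffe5: {c009, ffe5}.
Reachable from 86cd: {33e2, 6d73, 86cd, c009, ffe5}.
Only in ffe5's history (ahead): {} — 0.
Only in 86cd's history (behind): {33e2, 6d73, 86cd} — 3.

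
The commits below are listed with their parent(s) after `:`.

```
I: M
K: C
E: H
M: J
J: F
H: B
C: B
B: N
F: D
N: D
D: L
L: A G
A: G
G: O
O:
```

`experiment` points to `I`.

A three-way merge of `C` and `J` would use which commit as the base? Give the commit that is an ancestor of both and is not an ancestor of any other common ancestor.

D

Ancestors of C: {A, B, C, D, G, L, N, O}.
Ancestors of J: {A, D, F, G, J, L, O}.
Common ancestors: {A, D, G, L, O}.
Among these, D is not an ancestor of any other common ancestor — it is the merge base.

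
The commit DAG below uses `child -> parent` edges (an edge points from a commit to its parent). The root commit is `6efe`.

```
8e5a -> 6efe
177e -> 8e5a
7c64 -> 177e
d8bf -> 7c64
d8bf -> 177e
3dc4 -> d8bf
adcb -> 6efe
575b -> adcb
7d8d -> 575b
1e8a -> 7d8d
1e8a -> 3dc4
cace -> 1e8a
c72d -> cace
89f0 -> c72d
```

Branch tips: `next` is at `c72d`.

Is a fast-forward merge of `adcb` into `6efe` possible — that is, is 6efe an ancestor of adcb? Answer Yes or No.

A fast-forward from 6efe to adcb is possible iff 6efe is an ancestor of adcb.
Ancestors of adcb: {6efe, adcb}.
6efe is among them, so fast-forward is possible.

Yes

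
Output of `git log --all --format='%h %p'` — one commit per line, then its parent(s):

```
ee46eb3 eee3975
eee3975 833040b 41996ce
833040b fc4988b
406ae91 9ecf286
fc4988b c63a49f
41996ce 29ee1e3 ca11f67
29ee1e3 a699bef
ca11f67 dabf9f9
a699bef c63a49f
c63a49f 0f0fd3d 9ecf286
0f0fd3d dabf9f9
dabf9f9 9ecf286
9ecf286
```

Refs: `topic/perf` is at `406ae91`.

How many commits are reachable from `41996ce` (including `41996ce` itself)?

Walking parent pointers from 41996ce: reachable set = {0f0fd3d, 29ee1e3, 41996ce, 9ecf286, a699bef, c63a49f, ca11f67, dabf9f9}.
That is 8 commits.

8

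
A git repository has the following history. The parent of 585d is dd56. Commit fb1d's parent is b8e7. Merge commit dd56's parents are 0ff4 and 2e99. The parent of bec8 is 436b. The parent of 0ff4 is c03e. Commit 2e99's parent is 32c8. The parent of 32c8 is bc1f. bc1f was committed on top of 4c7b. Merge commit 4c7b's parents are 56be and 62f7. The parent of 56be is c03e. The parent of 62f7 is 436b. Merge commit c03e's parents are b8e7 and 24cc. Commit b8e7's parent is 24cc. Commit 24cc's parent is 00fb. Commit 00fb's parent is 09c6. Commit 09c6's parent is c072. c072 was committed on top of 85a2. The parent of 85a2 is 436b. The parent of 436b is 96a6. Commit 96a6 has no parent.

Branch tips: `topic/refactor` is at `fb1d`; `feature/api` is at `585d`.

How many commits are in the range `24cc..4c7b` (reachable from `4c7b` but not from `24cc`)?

Reachable from 4c7b: {00fb, 09c6, 24cc, 436b, 4c7b, 56be, 62f7, 85a2, 96a6, b8e7, c03e, c072}.
Reachable from 24cc: {00fb, 09c6, 24cc, 436b, 85a2, 96a6, c072}.
In 4c7b's history but not 24cc's: {4c7b, 56be, 62f7, b8e7, c03e} — 5 commits.

5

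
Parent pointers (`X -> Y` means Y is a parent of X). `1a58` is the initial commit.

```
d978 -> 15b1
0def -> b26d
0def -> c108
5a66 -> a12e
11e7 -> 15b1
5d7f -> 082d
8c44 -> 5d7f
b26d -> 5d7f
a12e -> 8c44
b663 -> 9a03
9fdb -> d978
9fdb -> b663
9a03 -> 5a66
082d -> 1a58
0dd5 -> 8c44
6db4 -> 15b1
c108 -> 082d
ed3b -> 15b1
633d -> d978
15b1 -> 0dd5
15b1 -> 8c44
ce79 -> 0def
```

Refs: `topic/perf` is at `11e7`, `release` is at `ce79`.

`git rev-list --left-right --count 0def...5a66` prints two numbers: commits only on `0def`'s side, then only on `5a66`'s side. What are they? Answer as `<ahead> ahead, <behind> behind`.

Reachable from 0def: {082d, 0def, 1a58, 5d7f, b26d, c108}.
Reachable from 5a66: {082d, 1a58, 5a66, 5d7f, 8c44, a12e}.
Only in 0def's history (ahead): {0def, b26d, c108} — 3.
Only in 5a66's history (behind): {5a66, 8c44, a12e} — 3.

3 ahead, 3 behind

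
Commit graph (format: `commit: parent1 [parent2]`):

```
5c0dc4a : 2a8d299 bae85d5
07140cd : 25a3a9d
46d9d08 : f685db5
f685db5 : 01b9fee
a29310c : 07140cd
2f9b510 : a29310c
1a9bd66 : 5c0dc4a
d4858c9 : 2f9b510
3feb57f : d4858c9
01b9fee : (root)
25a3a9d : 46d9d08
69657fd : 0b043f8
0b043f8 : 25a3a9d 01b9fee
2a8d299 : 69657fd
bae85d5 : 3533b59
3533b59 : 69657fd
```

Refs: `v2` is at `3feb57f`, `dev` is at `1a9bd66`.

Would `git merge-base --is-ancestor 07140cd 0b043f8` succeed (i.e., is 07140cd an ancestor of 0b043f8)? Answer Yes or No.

Ancestors of 0b043f8: {01b9fee, 0b043f8, 25a3a9d, 46d9d08, f685db5}.
07140cd is not in that set, so it is not an ancestor of 0b043f8.

No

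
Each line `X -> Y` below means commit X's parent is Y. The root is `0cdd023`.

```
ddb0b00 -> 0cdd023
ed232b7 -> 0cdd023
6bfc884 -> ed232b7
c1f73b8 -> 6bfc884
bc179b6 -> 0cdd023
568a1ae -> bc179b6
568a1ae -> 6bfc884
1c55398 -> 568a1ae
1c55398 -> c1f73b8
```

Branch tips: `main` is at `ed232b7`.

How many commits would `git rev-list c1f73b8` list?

Walking parent pointers from c1f73b8: reachable set = {0cdd023, 6bfc884, c1f73b8, ed232b7}.
That is 4 commits.

4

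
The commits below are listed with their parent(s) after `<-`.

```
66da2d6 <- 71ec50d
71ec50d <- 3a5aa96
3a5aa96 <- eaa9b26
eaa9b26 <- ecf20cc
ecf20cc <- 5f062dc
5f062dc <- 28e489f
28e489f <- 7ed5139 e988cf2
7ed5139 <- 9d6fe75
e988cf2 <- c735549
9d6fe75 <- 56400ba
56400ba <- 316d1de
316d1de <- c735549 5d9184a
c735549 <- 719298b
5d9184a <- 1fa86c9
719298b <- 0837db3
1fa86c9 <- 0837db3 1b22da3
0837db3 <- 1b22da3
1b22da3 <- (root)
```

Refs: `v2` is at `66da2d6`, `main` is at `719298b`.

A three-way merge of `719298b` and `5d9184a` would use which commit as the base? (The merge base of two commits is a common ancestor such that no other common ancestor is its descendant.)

Ancestors of 719298b: {0837db3, 1b22da3, 719298b}.
Ancestors of 5d9184a: {0837db3, 1b22da3, 1fa86c9, 5d9184a}.
Common ancestors: {0837db3, 1b22da3}.
Among these, 0837db3 is not an ancestor of any other common ancestor — it is the merge base.

0837db3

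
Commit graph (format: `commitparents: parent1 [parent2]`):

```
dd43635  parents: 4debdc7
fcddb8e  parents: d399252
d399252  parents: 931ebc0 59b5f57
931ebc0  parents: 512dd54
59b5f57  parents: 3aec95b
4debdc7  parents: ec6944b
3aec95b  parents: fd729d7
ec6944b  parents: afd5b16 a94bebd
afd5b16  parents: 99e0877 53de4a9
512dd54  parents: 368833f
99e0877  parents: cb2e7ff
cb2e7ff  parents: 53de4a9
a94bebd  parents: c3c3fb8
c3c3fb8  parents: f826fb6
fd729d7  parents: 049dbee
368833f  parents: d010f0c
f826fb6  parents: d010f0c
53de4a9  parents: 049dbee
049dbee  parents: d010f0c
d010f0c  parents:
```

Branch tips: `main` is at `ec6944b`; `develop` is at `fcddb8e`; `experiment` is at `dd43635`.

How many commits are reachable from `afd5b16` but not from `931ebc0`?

Reachable from afd5b16: {049dbee, 53de4a9, 99e0877, afd5b16, cb2e7ff, d010f0c}.
Reachable from 931ebc0: {368833f, 512dd54, 931ebc0, d010f0c}.
In afd5b16's history but not 931ebc0's: {049dbee, 53de4a9, 99e0877, afd5b16, cb2e7ff} — 5 commits.

5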